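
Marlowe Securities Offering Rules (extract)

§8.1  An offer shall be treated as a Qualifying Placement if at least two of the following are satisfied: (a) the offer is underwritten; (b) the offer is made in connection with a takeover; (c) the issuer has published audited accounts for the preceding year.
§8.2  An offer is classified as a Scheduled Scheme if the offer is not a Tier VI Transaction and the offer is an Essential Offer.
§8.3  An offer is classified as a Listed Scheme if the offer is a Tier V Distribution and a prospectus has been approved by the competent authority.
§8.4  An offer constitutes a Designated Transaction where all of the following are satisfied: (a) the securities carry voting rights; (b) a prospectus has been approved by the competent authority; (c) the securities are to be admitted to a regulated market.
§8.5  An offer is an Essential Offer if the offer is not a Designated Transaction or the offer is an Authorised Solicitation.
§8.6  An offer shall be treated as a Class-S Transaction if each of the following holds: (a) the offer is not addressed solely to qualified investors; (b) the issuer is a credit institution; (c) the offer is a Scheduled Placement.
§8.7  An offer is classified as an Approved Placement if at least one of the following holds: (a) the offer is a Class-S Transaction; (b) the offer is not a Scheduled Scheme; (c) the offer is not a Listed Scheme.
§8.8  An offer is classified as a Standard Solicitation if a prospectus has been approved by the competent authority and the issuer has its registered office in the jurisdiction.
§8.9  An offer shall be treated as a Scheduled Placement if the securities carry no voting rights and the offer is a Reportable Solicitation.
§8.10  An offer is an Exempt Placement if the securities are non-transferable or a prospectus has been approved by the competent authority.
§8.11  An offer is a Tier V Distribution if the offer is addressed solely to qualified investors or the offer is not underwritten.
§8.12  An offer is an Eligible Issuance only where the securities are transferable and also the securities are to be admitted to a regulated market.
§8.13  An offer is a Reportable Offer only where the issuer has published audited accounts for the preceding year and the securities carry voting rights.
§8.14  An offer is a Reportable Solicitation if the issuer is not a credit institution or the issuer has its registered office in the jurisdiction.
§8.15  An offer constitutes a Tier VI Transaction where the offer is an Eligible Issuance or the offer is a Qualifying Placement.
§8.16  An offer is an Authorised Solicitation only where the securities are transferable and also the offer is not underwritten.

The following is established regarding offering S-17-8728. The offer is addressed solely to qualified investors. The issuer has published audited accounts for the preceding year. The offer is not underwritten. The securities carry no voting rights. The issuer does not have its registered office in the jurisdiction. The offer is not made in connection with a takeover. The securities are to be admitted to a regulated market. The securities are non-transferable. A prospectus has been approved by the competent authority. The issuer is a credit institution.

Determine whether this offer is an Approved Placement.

Under §8.14: the issuer is not a credit institution? no; or the issuer has its registered office in the jurisdiction? no. So the offer is not a Reportable Solicitation.
Under §8.9: the securities carry no voting rights? yes; and Reportable Solicitation (§8.14)? no. So the offer is not a Scheduled Placement.
Under §8.6: the offer is not addressed solely to qualified investors? no; and the issuer is a credit institution? yes; and Scheduled Placement (§8.9)? no. So the offer is not a Class-S Transaction.
Under §8.12: the securities are transferable? no; and the securities are to be admitted to a regulated market? yes. So the offer is not an Eligible Issuance.
Under §8.1: the offer is underwritten? no; the offer is made in connection with a takeover? no; the issuer has published audited accounts for the preceding year? yes — 1 of 3 hold (need ≥2) → not satisfied.
Under §8.15: Eligible Issuance (§8.12)? no; or Qualifying Placement (§8.1)? no. So the offer is not a Tier VI Transaction.
Under §8.4: the securities carry voting rights? no; and a prospectus has been approved by the competent authority? yes; and the securities are to be admitted to a regulated market? yes. So the offer is not a Designated Transaction.
Under §8.16: the securities are transferable? no; and the offer is not underwritten? yes. So the offer is not an Authorised Solicitation.
Under §8.5: not a Designated Transaction (§8.4)? yes; or Authorised Solicitation (§8.16)? no. So the offer is an Essential Offer.
Under §8.2: not a Tier VI Transaction (§8.15)? yes; and Essential Offer (§8.5)? yes. So the offer is a Scheduled Scheme.
Under §8.11: the offer is addressed solely to qualified investors? yes; or the offer is not underwritten? yes. So the offer is a Tier V Distribution.
Under §8.3: Tier V Distribution (§8.11)? yes; and a prospectus has been approved by the competent authority? yes. So the offer is a Listed Scheme.
Under §8.7: Class-S Transaction (§8.6)? no; or not a Scheduled Scheme (§8.2)? no; or not a Listed Scheme (§8.3)? no. So the offer is not an Approved Placement.

No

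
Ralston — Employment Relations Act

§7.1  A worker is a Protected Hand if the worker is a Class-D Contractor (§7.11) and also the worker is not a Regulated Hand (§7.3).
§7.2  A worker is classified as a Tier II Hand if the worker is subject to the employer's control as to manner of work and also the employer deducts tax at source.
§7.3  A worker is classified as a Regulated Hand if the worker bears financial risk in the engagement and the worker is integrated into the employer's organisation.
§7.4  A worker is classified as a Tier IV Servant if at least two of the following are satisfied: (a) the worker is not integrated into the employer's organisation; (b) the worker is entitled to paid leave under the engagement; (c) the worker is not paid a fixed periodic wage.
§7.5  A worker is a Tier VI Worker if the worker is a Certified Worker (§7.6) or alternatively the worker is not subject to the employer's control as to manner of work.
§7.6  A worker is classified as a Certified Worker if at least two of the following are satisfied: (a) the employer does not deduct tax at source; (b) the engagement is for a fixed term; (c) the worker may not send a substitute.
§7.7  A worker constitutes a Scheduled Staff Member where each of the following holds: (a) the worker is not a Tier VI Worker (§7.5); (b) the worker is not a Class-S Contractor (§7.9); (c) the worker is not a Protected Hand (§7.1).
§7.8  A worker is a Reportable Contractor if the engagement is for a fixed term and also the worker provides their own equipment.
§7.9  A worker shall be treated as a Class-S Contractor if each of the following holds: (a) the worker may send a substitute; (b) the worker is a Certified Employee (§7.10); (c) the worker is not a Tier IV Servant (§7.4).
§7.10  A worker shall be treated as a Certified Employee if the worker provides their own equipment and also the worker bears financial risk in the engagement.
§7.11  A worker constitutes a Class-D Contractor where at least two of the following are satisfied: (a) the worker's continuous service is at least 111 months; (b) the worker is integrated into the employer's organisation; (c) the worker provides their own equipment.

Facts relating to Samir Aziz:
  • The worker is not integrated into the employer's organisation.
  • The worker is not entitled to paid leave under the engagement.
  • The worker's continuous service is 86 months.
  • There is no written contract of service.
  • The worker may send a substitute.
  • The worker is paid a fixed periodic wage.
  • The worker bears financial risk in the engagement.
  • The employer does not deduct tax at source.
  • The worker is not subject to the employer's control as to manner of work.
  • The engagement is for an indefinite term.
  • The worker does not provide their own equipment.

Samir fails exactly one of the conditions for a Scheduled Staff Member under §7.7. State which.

Tier VI Worker

§7.6 — Certified Worker: the employer does not deduct tax at source? yes; the engagement is for a fixed term? no; the worker may not send a substitute? no — 1 of 3 hold (need ≥2) → not satisfied.
§7.5 — Tier VI Worker: [Certified Worker (§7.6)? no] OR [the worker is not subject to the employer's control as to manner of work? yes] → satisfied.
§7.10 — Certified Employee: [the worker provides their own equipment? no] AND [the worker bears financial risk in the engagement? yes] → not satisfied.
§7.4 — Tier IV Servant: the worker is not integrated into the employer's organisation? yes; the worker is entitled to paid leave under the engagement? no; the worker is not paid a fixed periodic wage? no — 1 of 3 hold (need ≥2) → not satisfied.
§7.9 — Class-S Contractor: [the worker may send a substitute? yes] AND [Certified Employee (§7.10)? no] AND [not a Tier IV Servant (§7.4)? yes] → not satisfied.
§7.11 — Class-D Contractor: worker's continuous service: 86 months ≥ 111 months? no; the worker is integrated into the employer's organisation? no; the worker provides their own equipment? no — 0 of 3 hold (need ≥2) → not satisfied.
§7.3 — Regulated Hand: [the worker bears financial risk in the engagement? yes] AND [the worker is integrated into the employer's organisation? no] → not satisfied.
§7.1 — Protected Hand: [Class-D Contractor (§7.11)? no] AND [not a Regulated Hand (§7.3)? yes] → not satisfied.
§7.7 — Scheduled Staff Member: [not a Tier VI Worker (§7.5)? no] AND [not a Class-S Contractor (§7.9)? yes] AND [not a Protected Hand (§7.1)? yes] → not satisfied.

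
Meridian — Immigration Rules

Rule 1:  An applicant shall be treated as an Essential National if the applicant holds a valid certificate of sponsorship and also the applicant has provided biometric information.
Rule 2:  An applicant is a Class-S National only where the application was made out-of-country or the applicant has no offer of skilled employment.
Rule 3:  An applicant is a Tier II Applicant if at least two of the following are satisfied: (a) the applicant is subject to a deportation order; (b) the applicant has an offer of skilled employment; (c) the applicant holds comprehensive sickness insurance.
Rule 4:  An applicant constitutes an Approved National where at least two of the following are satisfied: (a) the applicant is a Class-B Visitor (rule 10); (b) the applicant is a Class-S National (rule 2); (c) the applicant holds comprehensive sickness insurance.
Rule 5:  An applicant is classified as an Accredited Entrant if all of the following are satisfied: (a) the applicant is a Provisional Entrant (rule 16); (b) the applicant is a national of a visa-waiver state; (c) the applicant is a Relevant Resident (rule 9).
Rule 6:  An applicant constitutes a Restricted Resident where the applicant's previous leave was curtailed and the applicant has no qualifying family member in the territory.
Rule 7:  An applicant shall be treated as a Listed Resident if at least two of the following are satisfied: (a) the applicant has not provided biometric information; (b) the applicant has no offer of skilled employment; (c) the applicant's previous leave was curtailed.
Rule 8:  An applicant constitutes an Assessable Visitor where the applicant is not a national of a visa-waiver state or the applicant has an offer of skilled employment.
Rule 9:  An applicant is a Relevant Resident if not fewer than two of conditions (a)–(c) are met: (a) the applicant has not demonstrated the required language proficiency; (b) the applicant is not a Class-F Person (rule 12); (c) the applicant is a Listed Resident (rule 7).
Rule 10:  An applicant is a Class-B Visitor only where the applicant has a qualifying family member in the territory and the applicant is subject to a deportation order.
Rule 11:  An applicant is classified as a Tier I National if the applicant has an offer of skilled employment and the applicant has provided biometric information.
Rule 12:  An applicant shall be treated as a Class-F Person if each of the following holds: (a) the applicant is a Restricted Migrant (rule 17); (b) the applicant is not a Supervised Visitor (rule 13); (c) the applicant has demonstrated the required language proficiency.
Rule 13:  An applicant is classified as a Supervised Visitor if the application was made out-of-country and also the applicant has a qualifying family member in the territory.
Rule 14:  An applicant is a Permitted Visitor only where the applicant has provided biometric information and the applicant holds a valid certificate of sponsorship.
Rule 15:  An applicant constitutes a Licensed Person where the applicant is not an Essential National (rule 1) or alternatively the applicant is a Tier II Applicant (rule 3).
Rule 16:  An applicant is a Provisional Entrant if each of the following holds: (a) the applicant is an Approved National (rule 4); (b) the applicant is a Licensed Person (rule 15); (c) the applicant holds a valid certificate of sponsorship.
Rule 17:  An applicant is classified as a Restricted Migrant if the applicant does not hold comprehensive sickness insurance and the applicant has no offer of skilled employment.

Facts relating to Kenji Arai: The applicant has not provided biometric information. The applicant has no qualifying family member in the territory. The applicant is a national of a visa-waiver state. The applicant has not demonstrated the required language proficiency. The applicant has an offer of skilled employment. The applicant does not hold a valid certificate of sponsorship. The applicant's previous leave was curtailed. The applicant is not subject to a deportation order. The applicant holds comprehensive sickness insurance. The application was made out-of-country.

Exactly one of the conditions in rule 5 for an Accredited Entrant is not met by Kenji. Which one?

Provisional Entrant

rule 10 — Class-B Visitor: [the applicant has a qualifying family member in the territory? no] AND [the applicant is subject to a deportation order? no] → not satisfied.
rule 2 — Class-S National: [the application was made out-of-country? yes] OR [the applicant has no offer of skilled employment? no] → satisfied.
rule 4 — Approved National: Class-B Visitor (rule 10)? no; Class-S National (rule 2)? yes; the applicant holds comprehensive sickness insurance? yes — 2 of 3 hold (need ≥2) → satisfied.
rule 1 — Essential National: [the applicant holds a valid certificate of sponsorship? no] AND [the applicant has provided biometric information? no] → not satisfied.
rule 3 — Tier II Applicant: the applicant is subject to a deportation order? no; the applicant has an offer of skilled employment? yes; the applicant holds comprehensive sickness insurance? yes — 2 of 3 hold (need ≥2) → satisfied.
rule 15 — Licensed Person: [not an Essential National (rule 1)? yes] OR [Tier II Applicant (rule 3)? yes] → satisfied.
rule 16 — Provisional Entrant: [Approved National (rule 4)? yes] AND [Licensed Person (rule 15)? yes] AND [the applicant holds a valid certificate of sponsorship? no] → not satisfied.
rule 17 — Restricted Migrant: [the applicant does not hold comprehensive sickness insurance? no] AND [the applicant has no offer of skilled employment? no] → not satisfied.
rule 13 — Supervised Visitor: [the application was made out-of-country? yes] AND [the applicant has a qualifying family member in the territory? no] → not satisfied.
rule 12 — Class-F Person: [Restricted Migrant (rule 17)? no] AND [not a Supervised Visitor (rule 13)? yes] AND [the applicant has demonstrated the required language proficiency? no] → not satisfied.
rule 7 — Listed Resident: the applicant has not provided biometric information? yes; the applicant has no offer of skilled employment? no; the applicant's previous leave was curtailed? yes — 2 of 3 hold (need ≥2) → satisfied.
rule 9 — Relevant Resident: the applicant has not demonstrated the required language proficiency? yes; not a Class-F Person (rule 12)? yes; Listed Resident (rule 7)? yes — 3 of 3 hold (need ≥2) → satisfied.
rule 5 — Accredited Entrant: [Provisional Entrant (rule 16)? no] AND [the applicant is a national of a visa-waiver state? yes] AND [Relevant Resident (rule 9)? yes] → not satisfied.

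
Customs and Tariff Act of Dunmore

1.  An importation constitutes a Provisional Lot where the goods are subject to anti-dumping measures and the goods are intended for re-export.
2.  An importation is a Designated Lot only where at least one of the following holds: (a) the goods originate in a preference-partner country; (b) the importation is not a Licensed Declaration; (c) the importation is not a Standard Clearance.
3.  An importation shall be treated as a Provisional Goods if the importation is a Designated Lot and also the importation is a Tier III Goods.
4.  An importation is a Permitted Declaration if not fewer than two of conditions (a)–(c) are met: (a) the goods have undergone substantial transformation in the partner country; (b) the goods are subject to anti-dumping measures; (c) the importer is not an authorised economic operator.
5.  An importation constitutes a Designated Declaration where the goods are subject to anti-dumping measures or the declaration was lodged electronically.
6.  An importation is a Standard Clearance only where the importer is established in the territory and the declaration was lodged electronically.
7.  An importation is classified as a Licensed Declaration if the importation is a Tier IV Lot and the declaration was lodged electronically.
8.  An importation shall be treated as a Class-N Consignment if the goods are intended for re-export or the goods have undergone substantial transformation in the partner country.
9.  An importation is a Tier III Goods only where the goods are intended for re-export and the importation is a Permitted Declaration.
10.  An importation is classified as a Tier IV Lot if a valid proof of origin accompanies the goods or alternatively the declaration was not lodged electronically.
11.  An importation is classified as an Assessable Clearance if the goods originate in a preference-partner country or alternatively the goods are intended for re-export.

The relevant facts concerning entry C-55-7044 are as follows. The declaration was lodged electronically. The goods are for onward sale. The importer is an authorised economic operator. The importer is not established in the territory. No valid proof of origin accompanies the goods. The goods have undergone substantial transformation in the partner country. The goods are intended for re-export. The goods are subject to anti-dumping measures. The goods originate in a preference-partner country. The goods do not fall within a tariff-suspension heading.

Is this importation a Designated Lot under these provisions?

Under paragraph 10: a valid proof of origin accompanies the goods? no; or the declaration was not lodged electronically? no. So the importation is not a Tier IV Lot.
Under paragraph 7: Tier IV Lot (paragraph 10)? no; and the declaration was lodged electronically? yes. So the importation is not a Licensed Declaration.
Under paragraph 6: the importer is established in the territory? no; and the declaration was lodged electronically? yes. So the importation is not a Standard Clearance.
Under paragraph 2: the goods originate in a preference-partner country? yes; or not a Licensed Declaration (paragraph 7)? yes; or not a Standard Clearance (paragraph 6)? yes. So the importation is a Designated Lot.

Yes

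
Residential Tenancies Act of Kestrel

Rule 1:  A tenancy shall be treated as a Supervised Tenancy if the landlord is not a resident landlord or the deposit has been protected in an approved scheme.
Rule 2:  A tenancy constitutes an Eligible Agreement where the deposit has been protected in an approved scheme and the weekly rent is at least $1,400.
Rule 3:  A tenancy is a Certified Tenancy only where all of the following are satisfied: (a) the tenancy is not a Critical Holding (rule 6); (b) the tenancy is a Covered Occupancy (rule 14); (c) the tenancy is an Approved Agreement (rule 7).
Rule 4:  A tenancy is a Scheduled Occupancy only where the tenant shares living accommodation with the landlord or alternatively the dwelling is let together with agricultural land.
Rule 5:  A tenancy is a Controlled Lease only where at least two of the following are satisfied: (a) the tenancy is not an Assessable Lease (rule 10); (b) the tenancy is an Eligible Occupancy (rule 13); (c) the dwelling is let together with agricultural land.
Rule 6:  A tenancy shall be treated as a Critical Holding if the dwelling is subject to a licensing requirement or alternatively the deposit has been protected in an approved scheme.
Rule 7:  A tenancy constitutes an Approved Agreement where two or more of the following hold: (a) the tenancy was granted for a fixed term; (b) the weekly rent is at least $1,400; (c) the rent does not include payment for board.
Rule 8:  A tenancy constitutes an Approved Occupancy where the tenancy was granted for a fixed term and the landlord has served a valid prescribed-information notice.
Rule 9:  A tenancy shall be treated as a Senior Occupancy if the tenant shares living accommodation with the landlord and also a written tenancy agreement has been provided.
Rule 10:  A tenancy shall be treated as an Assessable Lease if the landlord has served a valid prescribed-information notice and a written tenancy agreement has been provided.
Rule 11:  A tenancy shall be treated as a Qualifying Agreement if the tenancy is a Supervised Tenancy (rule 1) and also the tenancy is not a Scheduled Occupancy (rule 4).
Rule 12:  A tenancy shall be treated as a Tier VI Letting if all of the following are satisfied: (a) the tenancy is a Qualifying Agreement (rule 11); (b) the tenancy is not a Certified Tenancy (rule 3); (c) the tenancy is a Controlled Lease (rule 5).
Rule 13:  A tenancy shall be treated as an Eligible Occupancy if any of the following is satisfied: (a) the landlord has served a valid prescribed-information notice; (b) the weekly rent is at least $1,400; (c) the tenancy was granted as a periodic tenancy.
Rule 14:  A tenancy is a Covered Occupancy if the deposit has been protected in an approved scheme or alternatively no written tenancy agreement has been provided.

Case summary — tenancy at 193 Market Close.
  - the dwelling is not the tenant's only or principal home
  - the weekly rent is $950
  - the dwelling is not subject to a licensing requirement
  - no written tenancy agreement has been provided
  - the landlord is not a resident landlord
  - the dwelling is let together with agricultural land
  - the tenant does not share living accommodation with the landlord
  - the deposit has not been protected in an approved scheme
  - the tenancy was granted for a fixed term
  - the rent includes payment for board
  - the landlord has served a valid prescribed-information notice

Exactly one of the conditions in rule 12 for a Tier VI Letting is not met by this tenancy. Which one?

Under rule 1: the landlord is not a resident landlord? yes; or the deposit has been protected in an approved scheme? no. So the tenancy is a Supervised Tenancy.
Under rule 4: the tenant shares living accommodation with the landlord? no; or the dwelling is let together with agricultural land? yes. So the tenancy is a Scheduled Occupancy.
Under rule 11: Supervised Tenancy (rule 1)? yes; and not a Scheduled Occupancy (rule 4)? no. So the tenancy is not a Qualifying Agreement.
Under rule 6: the dwelling is subject to a licensing requirement? no; or the deposit has been protected in an approved scheme? no. So the tenancy is not a Critical Holding.
Under rule 14: the deposit has been protected in an approved scheme? no; or no written tenancy agreement has been provided? yes. So the tenancy is a Covered Occupancy.
Under rule 7: the tenancy was granted for a fixed term? yes; weekly rent: $950 ≥ $1,400? no; the rent does not include payment for board? no — 1 of 3 hold (need ≥2) → not satisfied.
Under rule 3: not a Critical Holding (rule 6)? yes; and Covered Occupancy (rule 14)? yes; and Approved Agreement (rule 7)? no. So the tenancy is not a Certified Tenancy.
Under rule 10: the landlord has served a valid prescribed-information notice? yes; and a written tenancy agreement has been provided? no. So the tenancy is not an Assessable Lease.
Under rule 13: the landlord has served a valid prescribed-information notice? yes; or weekly rent: $950 ≥ $1,400? no; or the tenancy was granted as a periodic tenancy? no. So the tenancy is an Eligible Occupancy.
Under rule 5: not an Assessable Lease (rule 10)? yes; Eligible Occupancy (rule 13)? yes; the dwelling is let together with agricultural land? yes — 3 of 3 hold (need ≥2) → satisfied.
Under rule 12: Qualifying Agreement (rule 11)? no; and not a Certified Tenancy (rule 3)? yes; and Controlled Lease (rule 5)? yes. So the tenancy is not a Tier VI Letting.

Qualifying Agreement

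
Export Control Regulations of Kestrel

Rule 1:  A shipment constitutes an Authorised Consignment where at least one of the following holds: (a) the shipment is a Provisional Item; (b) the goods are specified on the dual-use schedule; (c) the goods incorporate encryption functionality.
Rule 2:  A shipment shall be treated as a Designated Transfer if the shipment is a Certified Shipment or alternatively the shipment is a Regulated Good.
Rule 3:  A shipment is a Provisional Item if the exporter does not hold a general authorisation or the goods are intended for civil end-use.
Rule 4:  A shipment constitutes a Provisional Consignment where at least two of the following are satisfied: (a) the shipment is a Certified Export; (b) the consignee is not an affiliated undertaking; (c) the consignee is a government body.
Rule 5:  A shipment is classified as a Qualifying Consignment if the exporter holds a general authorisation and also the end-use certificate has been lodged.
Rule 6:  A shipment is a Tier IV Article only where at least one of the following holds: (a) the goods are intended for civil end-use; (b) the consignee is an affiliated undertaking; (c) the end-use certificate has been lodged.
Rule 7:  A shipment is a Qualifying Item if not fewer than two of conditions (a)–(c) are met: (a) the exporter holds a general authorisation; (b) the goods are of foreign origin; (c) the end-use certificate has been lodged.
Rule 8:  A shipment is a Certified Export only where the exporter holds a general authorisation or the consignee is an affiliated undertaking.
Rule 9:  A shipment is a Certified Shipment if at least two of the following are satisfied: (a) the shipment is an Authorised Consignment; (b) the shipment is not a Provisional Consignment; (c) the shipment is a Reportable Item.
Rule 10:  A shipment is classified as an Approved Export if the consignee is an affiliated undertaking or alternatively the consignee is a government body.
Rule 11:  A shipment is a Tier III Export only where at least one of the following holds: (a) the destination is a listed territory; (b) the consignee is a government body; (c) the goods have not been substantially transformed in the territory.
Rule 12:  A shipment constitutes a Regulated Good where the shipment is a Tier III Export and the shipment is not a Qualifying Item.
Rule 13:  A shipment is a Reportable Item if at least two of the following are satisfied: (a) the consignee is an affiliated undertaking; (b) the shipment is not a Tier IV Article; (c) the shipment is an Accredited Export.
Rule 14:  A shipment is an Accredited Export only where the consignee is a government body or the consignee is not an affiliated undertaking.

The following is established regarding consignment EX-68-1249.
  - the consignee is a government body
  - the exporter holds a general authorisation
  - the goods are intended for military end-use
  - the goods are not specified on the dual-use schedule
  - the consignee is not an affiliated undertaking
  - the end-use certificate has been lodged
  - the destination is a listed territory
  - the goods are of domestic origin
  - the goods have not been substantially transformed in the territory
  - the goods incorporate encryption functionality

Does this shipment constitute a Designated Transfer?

No

Under rule 3: the exporter does not hold a general authorisation? no; or the goods are intended for civil end-use? no. So the shipment is not a Provisional Item.
Under rule 1: Provisional Item (rule 3)? no; or the goods are specified on the dual-use schedule? no; or the goods incorporate encryption functionality? yes. So the shipment is an Authorised Consignment.
Under rule 8: the exporter holds a general authorisation? yes; or the consignee is an affiliated undertaking? no. So the shipment is a Certified Export.
Under rule 4: Certified Export (rule 8)? yes; the consignee is not an affiliated undertaking? yes; the consignee is a government body? yes — 3 of 3 hold (need ≥2) → satisfied.
Under rule 6: the goods are intended for civil end-use? no; or the consignee is an affiliated undertaking? no; or the end-use certificate has been lodged? yes. So the shipment is a Tier IV Article.
Under rule 14: the consignee is a government body? yes; or the consignee is not an affiliated undertaking? yes. So the shipment is an Accredited Export.
Under rule 13: the consignee is an affiliated undertaking? no; not a Tier IV Article (rule 6)? no; Accredited Export (rule 14)? yes — 1 of 3 hold (need ≥2) → not satisfied.
Under rule 9: Authorised Consignment (rule 1)? yes; not a Provisional Consignment (rule 4)? no; Reportable Item (rule 13)? no — 1 of 3 hold (need ≥2) → not satisfied.
Under rule 11: the destination is a listed territory? yes; or the consignee is a government body? yes; or the goods have not been substantially transformed in the territory? yes. So the shipment is a Tier III Export.
Under rule 7: the exporter holds a general authorisation? yes; the goods are of foreign origin? no; the end-use certificate has been lodged? yes — 2 of 3 hold (need ≥2) → satisfied.
Under rule 12: Tier III Export (rule 11)? yes; and not a Qualifying Item (rule 7)? no. So the shipment is not a Regulated Good.
Under rule 2: Certified Shipment (rule 9)? no; or Regulated Good (rule 12)? no. So the shipment is not a Designated Transfer.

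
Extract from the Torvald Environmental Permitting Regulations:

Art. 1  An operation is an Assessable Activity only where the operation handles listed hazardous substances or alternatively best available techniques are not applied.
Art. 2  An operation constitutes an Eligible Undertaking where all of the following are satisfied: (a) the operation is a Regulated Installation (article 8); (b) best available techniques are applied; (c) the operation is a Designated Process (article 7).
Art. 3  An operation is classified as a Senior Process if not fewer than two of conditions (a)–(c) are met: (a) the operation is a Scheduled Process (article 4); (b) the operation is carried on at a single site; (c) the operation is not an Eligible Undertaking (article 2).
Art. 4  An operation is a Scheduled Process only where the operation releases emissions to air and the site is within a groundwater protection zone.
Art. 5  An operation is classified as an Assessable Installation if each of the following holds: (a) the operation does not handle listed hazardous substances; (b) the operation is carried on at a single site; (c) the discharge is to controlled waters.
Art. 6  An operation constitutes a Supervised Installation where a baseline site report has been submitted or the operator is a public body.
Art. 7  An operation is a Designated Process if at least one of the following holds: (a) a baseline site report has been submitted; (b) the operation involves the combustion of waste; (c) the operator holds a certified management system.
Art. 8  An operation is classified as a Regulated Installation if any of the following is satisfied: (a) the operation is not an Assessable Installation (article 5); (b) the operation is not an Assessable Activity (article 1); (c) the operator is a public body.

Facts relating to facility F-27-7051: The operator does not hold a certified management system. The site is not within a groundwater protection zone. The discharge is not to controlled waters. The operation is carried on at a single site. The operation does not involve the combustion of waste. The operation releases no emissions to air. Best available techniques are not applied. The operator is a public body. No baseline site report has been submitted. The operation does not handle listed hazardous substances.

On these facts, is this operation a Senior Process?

article 4 — Scheduled Process: [the operation releases emissions to air? no] AND [the site is within a groundwater protection zone? no] → not satisfied.
article 5 — Assessable Installation: [the operation does not handle listed hazardous substances? yes] AND [the operation is carried on at a single site? yes] AND [the discharge is to controlled waters? no] → not satisfied.
article 1 — Assessable Activity: [the operation handles listed hazardous substances? no] OR [best available techniques are not applied? yes] → satisfied.
article 8 — Regulated Installation: [not an Assessable Installation (article 5)? yes] OR [not an Assessable Activity (article 1)? no] OR [the operator is a public body? yes] → satisfied.
article 7 — Designated Process: [a baseline site report has been submitted? no] OR [the operation involves the combustion of waste? no] OR [the operator holds a certified management system? no] → not satisfied.
article 2 — Eligible Undertaking: [Regulated Installation (article 8)? yes] AND [best available techniques are applied? no] AND [Designated Process (article 7)? no] → not satisfied.
article 3 — Senior Process: Scheduled Process (article 4)? no; the operation is carried on at a single site? yes; not an Eligible Undertaking (article 2)? yes — 2 of 3 hold (need ≥2) → satisfied.

Yes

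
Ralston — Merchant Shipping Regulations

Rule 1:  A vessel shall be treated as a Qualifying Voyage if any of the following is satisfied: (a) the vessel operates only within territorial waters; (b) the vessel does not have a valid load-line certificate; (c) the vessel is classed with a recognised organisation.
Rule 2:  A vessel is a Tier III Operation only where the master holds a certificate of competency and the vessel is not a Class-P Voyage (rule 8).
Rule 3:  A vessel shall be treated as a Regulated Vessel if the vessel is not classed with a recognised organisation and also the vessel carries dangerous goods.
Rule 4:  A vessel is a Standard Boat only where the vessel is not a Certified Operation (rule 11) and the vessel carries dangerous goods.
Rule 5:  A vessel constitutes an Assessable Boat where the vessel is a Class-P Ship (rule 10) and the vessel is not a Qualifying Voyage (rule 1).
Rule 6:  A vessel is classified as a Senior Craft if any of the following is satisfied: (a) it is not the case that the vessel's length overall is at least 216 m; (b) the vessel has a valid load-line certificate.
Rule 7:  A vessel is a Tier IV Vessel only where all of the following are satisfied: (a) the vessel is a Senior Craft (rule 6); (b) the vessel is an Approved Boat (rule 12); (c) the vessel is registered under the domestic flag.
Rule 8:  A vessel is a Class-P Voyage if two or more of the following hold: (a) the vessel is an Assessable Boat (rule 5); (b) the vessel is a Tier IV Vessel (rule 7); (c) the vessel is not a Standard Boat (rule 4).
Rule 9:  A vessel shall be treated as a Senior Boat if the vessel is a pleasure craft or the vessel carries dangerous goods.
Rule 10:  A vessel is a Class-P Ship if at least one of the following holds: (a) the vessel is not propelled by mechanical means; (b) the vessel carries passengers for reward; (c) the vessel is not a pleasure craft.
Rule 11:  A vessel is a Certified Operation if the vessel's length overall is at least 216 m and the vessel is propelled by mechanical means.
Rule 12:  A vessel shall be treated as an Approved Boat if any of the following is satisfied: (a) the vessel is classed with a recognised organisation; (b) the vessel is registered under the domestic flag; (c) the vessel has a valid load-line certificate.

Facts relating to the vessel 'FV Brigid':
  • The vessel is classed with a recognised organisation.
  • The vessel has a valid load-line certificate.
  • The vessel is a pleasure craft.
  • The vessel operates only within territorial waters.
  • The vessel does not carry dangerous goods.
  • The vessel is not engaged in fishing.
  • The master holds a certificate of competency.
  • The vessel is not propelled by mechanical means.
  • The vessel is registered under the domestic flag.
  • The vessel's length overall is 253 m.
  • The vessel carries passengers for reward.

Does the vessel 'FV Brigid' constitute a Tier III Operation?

rule 10 — Class-P Ship: [the vessel is not propelled by mechanical means? yes] OR [the vessel carries passengers for reward? yes] OR [the vessel is not a pleasure craft? no] → satisfied.
rule 1 — Qualifying Voyage: [the vessel operates only within territorial waters? yes] OR [the vessel does not have a valid load-line certificate? no] OR [the vessel is classed with a recognised organisation? yes] → satisfied.
rule 5 — Assessable Boat: [Class-P Ship (rule 10)? yes] AND [not a Qualifying Voyage (rule 1)? no] → not satisfied.
rule 6 — Senior Craft: [vessel's length overall: 253 m ≥ 216 m? yes, so negated condition no] OR [the vessel has a valid load-line certificate? yes] → satisfied.
rule 12 — Approved Boat: [the vessel is classed with a recognised organisation? yes] OR [the vessel is registered under the domestic flag? yes] OR [the vessel has a valid load-line certificate? yes] → satisfied.
rule 7 — Tier IV Vessel: [Senior Craft (rule 6)? yes] AND [Approved Boat (rule 12)? yes] AND [the vessel is registered under the domestic flag? yes] → satisfied.
rule 11 — Certified Operation: [vessel's length overall: 253 m ≥ 216 m? yes] AND [the vessel is propelled by mechanical means? no] → not satisfied.
rule 4 — Standard Boat: [not a Certified Operation (rule 11)? yes] AND [the vessel carries dangerous goods? no] → not satisfied.
rule 8 — Class-P Voyage: Assessable Boat (rule 5)? no; Tier IV Vessel (rule 7)? yes; not a Standard Boat (rule 4)? yes — 2 of 3 hold (need ≥2) → satisfied.
rule 2 — Tier III Operation: [the master holds a certificate of competency? yes] AND [not a Class-P Voyage (rule 8)? no] → not satisfied.

No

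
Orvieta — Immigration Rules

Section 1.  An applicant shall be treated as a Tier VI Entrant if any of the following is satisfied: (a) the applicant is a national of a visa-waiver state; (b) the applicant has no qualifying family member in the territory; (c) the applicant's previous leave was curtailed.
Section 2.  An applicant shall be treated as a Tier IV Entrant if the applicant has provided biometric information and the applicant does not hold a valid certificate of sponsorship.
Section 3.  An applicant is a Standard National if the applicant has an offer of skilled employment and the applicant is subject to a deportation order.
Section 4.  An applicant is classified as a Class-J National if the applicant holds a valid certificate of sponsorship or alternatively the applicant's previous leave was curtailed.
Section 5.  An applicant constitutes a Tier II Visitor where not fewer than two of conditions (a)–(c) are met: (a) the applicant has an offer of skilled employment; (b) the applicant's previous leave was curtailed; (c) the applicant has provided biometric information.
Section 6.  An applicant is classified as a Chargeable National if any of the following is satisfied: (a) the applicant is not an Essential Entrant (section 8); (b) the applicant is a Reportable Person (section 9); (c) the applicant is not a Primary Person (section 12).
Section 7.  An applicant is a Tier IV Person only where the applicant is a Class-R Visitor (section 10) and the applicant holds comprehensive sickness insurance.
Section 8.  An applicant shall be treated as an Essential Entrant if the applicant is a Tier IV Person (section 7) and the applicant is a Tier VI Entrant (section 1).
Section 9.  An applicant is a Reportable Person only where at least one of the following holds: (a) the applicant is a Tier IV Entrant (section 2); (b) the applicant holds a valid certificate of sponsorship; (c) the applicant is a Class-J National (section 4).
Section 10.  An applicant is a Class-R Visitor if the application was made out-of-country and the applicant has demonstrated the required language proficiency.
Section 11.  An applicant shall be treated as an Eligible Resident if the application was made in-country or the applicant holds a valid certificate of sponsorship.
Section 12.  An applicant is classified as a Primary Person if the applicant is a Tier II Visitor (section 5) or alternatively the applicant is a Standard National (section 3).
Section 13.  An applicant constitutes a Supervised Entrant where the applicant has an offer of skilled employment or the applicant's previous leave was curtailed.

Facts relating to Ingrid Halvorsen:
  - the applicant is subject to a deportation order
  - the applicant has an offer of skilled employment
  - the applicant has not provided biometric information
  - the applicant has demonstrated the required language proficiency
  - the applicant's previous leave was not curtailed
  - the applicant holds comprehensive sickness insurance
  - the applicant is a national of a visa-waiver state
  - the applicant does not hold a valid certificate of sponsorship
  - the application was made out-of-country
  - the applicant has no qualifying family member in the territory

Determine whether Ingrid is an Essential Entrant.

section 10 — Class-R Visitor: [the application was made out-of-country? yes] AND [the applicant has demonstrated the required language proficiency? yes] → satisfied.
section 7 — Tier IV Person: [Class-R Visitor (section 10)? yes] AND [the applicant holds comprehensive sickness insurance? yes] → satisfied.
section 1 — Tier VI Entrant: [the applicant is a national of a visa-waiver state? yes] OR [the applicant has no qualifying family member in the territory? yes] OR [the applicant's previous leave was curtailed? no] → satisfied.
section 8 — Essential Entrant: [Tier IV Person (section 7)? yes] AND [Tier VI Entrant (section 1)? yes] → satisfied.

Yes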